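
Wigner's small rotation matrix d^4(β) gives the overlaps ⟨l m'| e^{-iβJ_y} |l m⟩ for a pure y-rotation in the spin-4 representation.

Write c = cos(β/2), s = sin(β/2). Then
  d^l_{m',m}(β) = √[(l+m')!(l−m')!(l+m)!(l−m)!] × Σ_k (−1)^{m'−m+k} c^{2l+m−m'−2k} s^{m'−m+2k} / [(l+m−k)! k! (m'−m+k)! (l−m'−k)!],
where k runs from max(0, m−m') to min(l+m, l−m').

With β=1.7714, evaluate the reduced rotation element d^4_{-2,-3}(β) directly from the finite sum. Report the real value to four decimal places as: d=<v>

d^4_{-2,-3}(β=1.7714) via Wigner's sum:
Half-angle: c=0.632748, s=0.774358. N=√(2·720·1·5040)=2693.993318
Admissible k: 0..1 (factorial args all ≥0)
  k=0: (−1)^1·2693.9933/(720)·0.6327^7·0.7744^1 = -0.117657
  k=1: (−1)^2·2693.9933/(240)·0.6327^5·0.7744^3 = +0.528644
d^4_{-2,-3}(1.7714) = -0.117657 +0.528644 = +0.410987

d=0.4110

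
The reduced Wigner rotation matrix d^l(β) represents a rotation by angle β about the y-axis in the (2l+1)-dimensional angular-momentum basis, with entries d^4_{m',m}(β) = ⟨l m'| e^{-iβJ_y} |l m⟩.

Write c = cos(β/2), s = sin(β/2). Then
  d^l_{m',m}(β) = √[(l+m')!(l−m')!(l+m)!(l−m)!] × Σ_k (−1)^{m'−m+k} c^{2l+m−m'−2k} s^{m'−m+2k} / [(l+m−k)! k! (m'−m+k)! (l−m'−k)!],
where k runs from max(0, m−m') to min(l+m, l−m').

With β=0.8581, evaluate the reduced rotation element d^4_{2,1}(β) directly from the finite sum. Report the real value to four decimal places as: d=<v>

d^4_{2,1}(β=0.8581) via Wigner's sum:
Half-angle: c=0.909361, s=0.416007. N=√(720·2·120·6)=1018.233765
Admissible k: 0..2 (factorial args all ≥0)
  k=0: (−1)^1·1018.2338/(240)·0.9094^7·0.4160^1 = -0.907596
  k=1: (−1)^2·1018.2338/(48)·0.9094^5·0.4160^3 = +0.949710
  k=2: (−1)^3·1018.2338/(72)·0.9094^3·0.4160^5 = -0.132504
d^4_{2,1}(0.8581) = -0.907596 +0.949710 -0.132504 = -0.090390

d=-0.0904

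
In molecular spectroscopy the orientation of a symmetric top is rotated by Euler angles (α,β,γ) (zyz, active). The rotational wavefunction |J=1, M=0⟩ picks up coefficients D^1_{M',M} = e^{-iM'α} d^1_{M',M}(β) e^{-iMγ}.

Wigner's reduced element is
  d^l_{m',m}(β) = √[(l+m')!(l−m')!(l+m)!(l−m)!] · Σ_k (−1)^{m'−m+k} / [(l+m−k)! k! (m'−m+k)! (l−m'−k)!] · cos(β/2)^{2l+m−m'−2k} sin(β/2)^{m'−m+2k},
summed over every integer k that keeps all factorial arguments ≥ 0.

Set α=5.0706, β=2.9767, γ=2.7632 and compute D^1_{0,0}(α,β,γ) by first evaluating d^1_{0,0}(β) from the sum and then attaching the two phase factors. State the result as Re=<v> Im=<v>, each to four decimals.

Re=-0.9864 Im=0.0000

First d^1_{0,0}(β=2.9767), then the phase factors e^{-i(0)α} and e^{-i(0)γ}:
c=cos(2.9767/2)=0.082353, s=sin(2.9767/2)=0.996603; N=√[1·1·1·1]=1.000000
k∈{0,1} keeps every argument non-negative
  k=0: (−1)^0·1.0000/(1)·0.0824^2·0.9966^0 = +0.006782
  k=1: (−1)^1·1.0000/(1)·0.0824^0·0.9966^2 = -0.993218
d^1_{0,0}(2.9767) = +0.006782 -0.993218 = -0.986436
Attach z-rotation phases: D = e^{-i(0)(5.0706)}·(-0.986436)·e^{-i(0)(2.7632)} = -0.986436+0.000000i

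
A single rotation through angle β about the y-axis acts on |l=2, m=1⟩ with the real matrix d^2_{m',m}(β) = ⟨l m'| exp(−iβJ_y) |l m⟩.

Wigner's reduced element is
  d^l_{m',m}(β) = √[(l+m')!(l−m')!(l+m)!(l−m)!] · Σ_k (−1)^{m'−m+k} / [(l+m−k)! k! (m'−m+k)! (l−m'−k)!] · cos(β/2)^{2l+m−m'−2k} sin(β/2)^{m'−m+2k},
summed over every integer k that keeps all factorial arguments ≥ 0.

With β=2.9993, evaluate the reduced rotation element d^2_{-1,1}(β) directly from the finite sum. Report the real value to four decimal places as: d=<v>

d^2_{-1,1}(β=2.9993) via Wigner's sum:
c=cos(2.9993/2)=0.071086, s=sin(2.9993/2)=0.997470; N=√[1·6·6·1]=6.000000
Admissible k: 2..3 (factorial args all ≥0)
  k=2: (−1)^0·6.0000/(2)·0.0711^2·0.9975^2 = +0.015083
  k=3: (−1)^1·6.0000/(6)·0.0711^0·0.9975^4 = -0.989919
d^2_{-1,1}(2.9993) = +0.015083 -0.989919 = -0.974836

d=-0.9748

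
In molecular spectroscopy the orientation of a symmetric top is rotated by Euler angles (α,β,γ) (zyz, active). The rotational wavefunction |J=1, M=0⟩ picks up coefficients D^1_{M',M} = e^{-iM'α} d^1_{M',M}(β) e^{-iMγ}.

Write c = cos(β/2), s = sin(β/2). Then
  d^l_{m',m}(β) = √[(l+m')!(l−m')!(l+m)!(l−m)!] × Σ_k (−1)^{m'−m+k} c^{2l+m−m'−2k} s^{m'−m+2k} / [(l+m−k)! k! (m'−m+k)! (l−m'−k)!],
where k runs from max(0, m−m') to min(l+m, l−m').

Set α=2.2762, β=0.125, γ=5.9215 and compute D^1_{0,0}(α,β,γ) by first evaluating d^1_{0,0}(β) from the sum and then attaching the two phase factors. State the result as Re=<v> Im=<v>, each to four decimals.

Split into d^1_{0,0}(β=0.125) × two z-phases.
c=cos(0.125/2)=0.998048, s=sin(0.125/2)=0.062459; N=√[1·1·1·1]=1.000000
k: max(0,(0)−(0))=0 … min(1+(0),1−(0))=1
  k=0: (−1)^0·1.0000/(1)·0.9980^2·0.0625^0 = +0.996099
  k=1: (−1)^1·1.0000/(1)·0.9980^0·0.0625^2 = -0.003901
d^1_{0,0}(0.125) = +0.996099 -0.003901 = +0.992198
Attach z-rotation phases: D = e^{-i(0)(2.2762)}·(+0.992198)·e^{-i(0)(5.9215)} = +0.992198+0.000000i

Re=0.9922 Im=0.0000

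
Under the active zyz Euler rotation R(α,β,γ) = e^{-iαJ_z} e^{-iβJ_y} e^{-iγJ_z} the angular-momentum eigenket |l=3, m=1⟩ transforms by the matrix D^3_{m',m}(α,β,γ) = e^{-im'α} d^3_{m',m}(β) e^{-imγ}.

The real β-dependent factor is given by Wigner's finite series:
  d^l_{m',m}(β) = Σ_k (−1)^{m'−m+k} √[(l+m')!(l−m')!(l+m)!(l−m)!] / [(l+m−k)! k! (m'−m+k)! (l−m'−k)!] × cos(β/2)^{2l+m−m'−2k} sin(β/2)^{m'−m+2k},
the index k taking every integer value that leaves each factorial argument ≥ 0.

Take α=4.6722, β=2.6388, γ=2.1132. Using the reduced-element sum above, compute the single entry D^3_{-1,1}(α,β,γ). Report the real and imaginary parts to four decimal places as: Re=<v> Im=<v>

D^3_{-1,1}(4.6722,2.6388,2.1132) = e^{-i·-1·4.6722}·d^3_{-1,1}(2.6388)·e^{-i·1·2.1132}. Compute d first:
With c≡cos(β/2)=0.248757 and s≡sin(β/2)=0.968566, N=[2·24·24·2]^{1/2}=48.000000
Admissible k: 2..4 (factorial args all ≥0)
  k=2: (−1)^0·48.0000/(8)·0.2488^4·0.9686^2 = +0.021553
  k=3: (−1)^1·48.0000/(6)·0.2488^2·0.9686^4 = -0.435669
  k=4: (−1)^2·48.0000/(48)·0.2488^0·0.9686^6 = +0.825611
d^3_{-1,1}(2.6388) = +0.021553 -0.435669 +0.825611 = +0.411495
Attach z-rotation phases: D = e^{-i(-1)(4.6722)}·(+0.411495)·e^{-i(1)(2.1132)} = -0.343615+0.226401i

Re=-0.3436 Im=0.2264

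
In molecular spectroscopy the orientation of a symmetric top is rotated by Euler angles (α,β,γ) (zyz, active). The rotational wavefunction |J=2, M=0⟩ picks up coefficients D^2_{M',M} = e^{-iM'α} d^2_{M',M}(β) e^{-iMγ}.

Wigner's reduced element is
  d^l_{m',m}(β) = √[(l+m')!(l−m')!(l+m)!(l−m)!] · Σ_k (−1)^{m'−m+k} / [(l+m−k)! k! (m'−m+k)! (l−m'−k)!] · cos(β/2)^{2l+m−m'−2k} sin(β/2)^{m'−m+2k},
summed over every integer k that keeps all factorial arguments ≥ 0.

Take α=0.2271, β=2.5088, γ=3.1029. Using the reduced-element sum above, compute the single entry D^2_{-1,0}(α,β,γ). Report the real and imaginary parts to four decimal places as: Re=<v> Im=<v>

Split into d^2_{-1,0}(β=2.5088) × two z-phases.
c=cos(2.5088/2)=0.311144, s=sin(2.5088/2)=0.950363; N=√[1·6·2·2]=4.898979
Admissible k: 1..2 (factorial args all ≥0)
  k=1: (−1)^0·4.8990/(2)·0.3111^3·0.9504^1 = +0.070121
  k=2: (−1)^1·4.8990/(2)·0.3111^1·0.9504^3 = -0.654192
d^2_{-1,0}(2.5088) = +0.070121 -0.654192 = -0.584071
Attach z-rotation phases: D = e^{-i(-1)(0.2271)}·(-0.584071)·e^{-i(0)(3.1029)} = -0.569074-0.131505i

Re=-0.5691 Im=-0.1315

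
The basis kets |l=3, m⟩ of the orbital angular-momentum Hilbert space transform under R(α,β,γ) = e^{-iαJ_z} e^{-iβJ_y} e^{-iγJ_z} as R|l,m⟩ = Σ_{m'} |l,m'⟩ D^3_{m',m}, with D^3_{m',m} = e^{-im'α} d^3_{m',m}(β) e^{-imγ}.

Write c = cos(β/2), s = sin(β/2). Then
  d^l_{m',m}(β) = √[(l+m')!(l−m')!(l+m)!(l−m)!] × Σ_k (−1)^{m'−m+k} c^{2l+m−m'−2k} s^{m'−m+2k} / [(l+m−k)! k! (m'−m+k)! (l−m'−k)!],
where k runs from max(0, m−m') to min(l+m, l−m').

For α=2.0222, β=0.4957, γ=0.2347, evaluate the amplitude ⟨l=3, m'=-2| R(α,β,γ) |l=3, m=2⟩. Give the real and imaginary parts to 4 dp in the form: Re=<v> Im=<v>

D^3_{-2,2}(2.0222,0.4957,0.2347) = e^{-i·-2·2.0222}·d^3_{-2,2}(0.4957)·e^{-i·2·0.2347}. Compute d first:
With c≡cos(β/2)=0.969442 and s≡sin(β/2)=0.245320, N=[1·120·120·1]^{1/2}=120.000000
The bounds max(0,m−m')=4 and min(l+m,l−m')=5 give 2 terms
  k=4: (−1)^0·120.0000/(24)·0.9694^2·0.2453^4 = +0.017020
  k=5: (−1)^1·120.0000/(120)·0.9694^0·0.2453^6 = -0.000218
d^3_{-2,2}(0.4957) = +0.017020 -0.000218 = +0.016802
Phases: e^{-i·(-2)·2.0222}=-0.619408-0.785069i, e^{-i·(2)·0.2347}=+0.891840-0.452351i ⇒ D=-0.015248-0.007056i

Re=-0.0152 Im=-0.0071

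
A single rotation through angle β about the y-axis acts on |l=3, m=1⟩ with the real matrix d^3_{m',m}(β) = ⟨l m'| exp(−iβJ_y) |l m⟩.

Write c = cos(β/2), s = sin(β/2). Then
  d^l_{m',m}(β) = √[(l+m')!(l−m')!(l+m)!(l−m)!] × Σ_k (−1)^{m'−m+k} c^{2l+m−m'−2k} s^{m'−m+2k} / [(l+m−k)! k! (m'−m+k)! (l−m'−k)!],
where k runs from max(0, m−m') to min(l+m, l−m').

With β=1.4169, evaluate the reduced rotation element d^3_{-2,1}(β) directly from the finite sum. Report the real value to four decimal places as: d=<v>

d^3_{-2,1}(β=1.4169) via Wigner's sum:
With c≡cos(β/2)=0.759371 and s≡sin(β/2)=0.650658, N=[1·120·24·2]^{1/2}=75.894664
Admissible k: 3..4 (factorial args all ≥0)
  k=3: (−1)^0·75.8947/(12)·0.7594^3·0.6507^3 = +0.762869
  k=4: (−1)^1·75.8947/(24)·0.7594^1·0.6507^5 = -0.280038
d^3_{-2,1}(1.4169) = +0.762869 -0.280038 = +0.482831

d=0.4828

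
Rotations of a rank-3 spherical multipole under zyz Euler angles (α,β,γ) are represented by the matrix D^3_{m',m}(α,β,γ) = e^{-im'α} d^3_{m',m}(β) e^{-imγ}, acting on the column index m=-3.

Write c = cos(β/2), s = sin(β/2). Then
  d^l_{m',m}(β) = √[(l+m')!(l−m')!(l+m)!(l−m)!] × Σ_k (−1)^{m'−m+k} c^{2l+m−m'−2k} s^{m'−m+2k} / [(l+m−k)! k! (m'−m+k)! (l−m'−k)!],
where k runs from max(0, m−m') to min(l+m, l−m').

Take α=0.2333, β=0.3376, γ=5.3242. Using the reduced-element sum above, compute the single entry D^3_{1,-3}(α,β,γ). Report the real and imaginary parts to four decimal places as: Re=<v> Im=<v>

Re=-0.0030 Im=-0.0001

First d^3_{1,-3}(β=0.3376), then the phase factors e^{-i(1)α} and e^{-i(-3)γ}:
With c≡cos(β/2)=0.985787 and s≡sin(β/2)=0.168000, N=[24·2·1·720]^{1/2}=185.903201
Admissible k: 0..0 (factorial args all ≥0)
  k=0: (−1)^4·185.9032/(48)·0.9858^2·0.1680^4 = +0.002998
d^3_{1,-3}(0.3376) = +0.002998
Phases: e^{-i·(1)·0.2333}=+0.972909-0.231189i, e^{-i·(-3)·5.3242}=-0.965188-0.261559i ⇒ D=-0.002997-0.000094i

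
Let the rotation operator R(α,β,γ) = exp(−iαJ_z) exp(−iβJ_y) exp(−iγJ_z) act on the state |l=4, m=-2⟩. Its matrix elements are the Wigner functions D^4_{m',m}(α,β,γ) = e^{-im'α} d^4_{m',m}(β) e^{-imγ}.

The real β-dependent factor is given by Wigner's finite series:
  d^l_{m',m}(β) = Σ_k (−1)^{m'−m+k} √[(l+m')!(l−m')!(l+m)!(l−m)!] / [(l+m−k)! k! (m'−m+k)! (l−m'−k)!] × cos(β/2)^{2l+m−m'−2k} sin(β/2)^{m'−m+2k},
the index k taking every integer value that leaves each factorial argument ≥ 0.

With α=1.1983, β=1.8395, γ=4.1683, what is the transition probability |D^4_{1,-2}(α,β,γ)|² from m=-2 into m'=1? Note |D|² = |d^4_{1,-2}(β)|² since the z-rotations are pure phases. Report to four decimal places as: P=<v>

Split into d^4_{1,-2}(β=1.8395) × two z-phases.
c=cos(1.8395/2)=0.606019, s=sin(1.8395/2)=0.795450; N=√[120·6·2·720]=1018.233765
Admissible k: 0..2 (factorial args all ≥0)
  k=0: (−1)^3·1018.2338/(72)·0.6060^5·0.7955^3 = -0.581815
  k=1: (−1)^4·1018.2338/(48)·0.6060^3·0.7955^5 = +1.503592
  k=2: (−1)^5·1018.2338/(240)·0.6060^1·0.7955^7 = -0.518100
d^4_{1,-2}(1.8395) = -0.581815 +1.503592 -0.518100 = +0.403677
|D^4_{1,-2}|² = |d^4_{1,-2}(β)|² = (+0.403677)² = 0.162955 (the z-rotation phases have unit modulus)

P=0.1630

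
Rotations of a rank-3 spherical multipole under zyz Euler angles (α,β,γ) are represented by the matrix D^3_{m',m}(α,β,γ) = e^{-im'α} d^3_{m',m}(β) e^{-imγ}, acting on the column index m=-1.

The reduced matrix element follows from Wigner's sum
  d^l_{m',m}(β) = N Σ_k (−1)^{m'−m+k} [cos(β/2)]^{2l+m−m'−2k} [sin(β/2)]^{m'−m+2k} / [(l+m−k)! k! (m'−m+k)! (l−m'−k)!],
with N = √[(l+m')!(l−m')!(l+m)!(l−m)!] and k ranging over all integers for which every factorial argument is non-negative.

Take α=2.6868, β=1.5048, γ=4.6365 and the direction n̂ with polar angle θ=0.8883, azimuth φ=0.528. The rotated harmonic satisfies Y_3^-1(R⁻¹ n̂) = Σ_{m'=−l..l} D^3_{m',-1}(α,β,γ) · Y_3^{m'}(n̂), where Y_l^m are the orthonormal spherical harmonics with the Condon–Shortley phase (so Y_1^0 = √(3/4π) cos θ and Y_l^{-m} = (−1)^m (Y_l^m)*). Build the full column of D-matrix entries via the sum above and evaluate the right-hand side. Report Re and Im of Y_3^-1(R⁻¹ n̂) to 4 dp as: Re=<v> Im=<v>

Need the full column D^3_{m',-1} for m'=−3..3 at α=2.6868, β=1.5048, γ=4.6365.
cos(β/2)=0.730051, sin(β/2)=0.683393
d^3_{-3,-1}: single k=2 term ⇒ +0.513806;  D = +0.509435+0.066876i
d^3_{-2,-1}: k∈[1..2] ⇒ +0.448163 -0.785418 = -0.337255;  D = +0.281113+0.186322i
d^3_{-1,-1}: k∈[0..2] ⇒ +0.151397 -1.061312 +0.697492 = -0.212423;  D = -0.107512-0.183207i
d^3_{0,-1}: k∈[0..2] ⇒ -0.490938 +1.290573 -0.376961 = +0.422674;  D = -0.032046-0.421458i
d^3_{1,-1}: k∈[0..2] ⇒ +0.795984 -0.929989 +0.101864 = -0.032140;  D = +0.011889-0.029861i
d^3_{2,-1}: k∈[0..1] ⇒ -0.785418 +0.344116 = -0.441301;  D = -0.326749+0.296618i
d^3_{3,-1}: single k=0 term ⇒ +0.450229;  D = -0.432407+0.125421i
Y_3^{m'}(θ=0.8883,φ=0.528) and Σ D·Y over m':
  (+0.5094+0.0669i)·(-0.0026-0.1949i)  (+0.2811+0.1863i)·(+0.1911-0.3379i)  (-0.1075-0.1832i)·(+0.2143-0.1250i)  (-0.0320-0.4215i)·(-0.2379+0.0000i)  (+0.0119-0.0299i)·(-0.2143-0.1250i)  (-0.3267+0.2966i)·(+0.1911+0.3379i)  (-0.4324+0.1254i)·(+0.0026-0.1949i)
Y_3^-1(R⁻¹ n̂) = -0.055510-0.048565i

Re=-0.0555 Im=-0.0486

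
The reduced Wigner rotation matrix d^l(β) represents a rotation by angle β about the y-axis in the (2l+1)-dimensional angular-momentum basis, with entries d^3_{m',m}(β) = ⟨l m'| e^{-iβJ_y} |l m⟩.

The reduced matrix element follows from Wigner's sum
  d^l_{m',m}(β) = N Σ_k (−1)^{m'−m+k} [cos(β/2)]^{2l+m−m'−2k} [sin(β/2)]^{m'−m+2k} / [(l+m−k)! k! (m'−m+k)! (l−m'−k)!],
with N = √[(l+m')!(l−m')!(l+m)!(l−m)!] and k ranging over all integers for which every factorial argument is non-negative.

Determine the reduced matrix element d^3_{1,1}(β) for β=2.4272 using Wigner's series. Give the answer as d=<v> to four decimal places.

d^3_{1,1}(β=2.4272) via Wigner's sum:
c=cos(2.4272/2)=0.349649, s=sin(2.4272/2)=0.936881; N=√[24·2·24·2]=48.000000
k: max(0,(1)−(1))=0 … min(3+(1),3−(1))=2
  k=0: (−1)^0·48.0000/(48)·0.3496^6·0.9369^0 = +0.001827
  k=1: (−1)^1·48.0000/(6)·0.3496^4·0.9369^2 = -0.104951
  k=2: (−1)^2·48.0000/(8)·0.3496^2·0.9369^4 = +0.565136
d^3_{1,1}(2.4272) = +0.001827 -0.104951 +0.565136 = +0.462012

d=0.4620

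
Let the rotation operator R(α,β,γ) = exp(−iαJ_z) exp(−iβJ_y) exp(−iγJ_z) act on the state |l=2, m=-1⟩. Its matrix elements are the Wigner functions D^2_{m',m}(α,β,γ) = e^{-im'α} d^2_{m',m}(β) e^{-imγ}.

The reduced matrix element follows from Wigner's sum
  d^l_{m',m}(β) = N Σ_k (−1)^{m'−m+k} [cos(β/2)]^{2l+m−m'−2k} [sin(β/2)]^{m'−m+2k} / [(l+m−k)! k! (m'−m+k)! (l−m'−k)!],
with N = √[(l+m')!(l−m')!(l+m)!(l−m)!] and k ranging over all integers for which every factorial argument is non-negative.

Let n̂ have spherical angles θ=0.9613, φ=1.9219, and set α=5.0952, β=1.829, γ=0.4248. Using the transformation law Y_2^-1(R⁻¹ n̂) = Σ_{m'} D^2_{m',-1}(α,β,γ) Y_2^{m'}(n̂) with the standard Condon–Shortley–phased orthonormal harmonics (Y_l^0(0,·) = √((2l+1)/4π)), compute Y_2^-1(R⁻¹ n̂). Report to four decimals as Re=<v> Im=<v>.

Need the full column D^2_{m',-1} for m'=−2..2 at α=5.0952, β=1.829, γ=0.4248.
cos(β/2)=0.610187, sin(β/2)=0.792258
d^2_{-2,-1}: single k=1 term ⇒ +0.359985;  D = -0.133651-0.334256i
d^2_{-1,-1}: k∈[0..1] ⇒ +0.138628 -0.701100 = -0.562471;  D = -0.406463+0.388795i
d^2_{0,-1}: k∈[0..1] ⇒ -0.440890 +0.743255 = +0.302365;  D = +0.275491+0.124616i
d^2_{1,-1}: k∈[0..1] ⇒ +0.701100 -0.393972 = +0.307127;  D = -0.012892+0.306857i
d^2_{2,-1}: single k=0 term ⇒ -0.606865;  D = +0.571958-0.202852i
Y_2^{m'}(θ=0.9613,φ=1.9219) and Σ D·Y over m':
  (-0.1337-0.3343i)·(-0.1983+0.1677i)  (-0.4065+0.3888i)·(-0.1247-0.3405i)  (+0.2755+0.1246i)·(-0.0053+0.0000i)  (-0.0129+0.3069i)·(+0.1247-0.3405i)  (+0.5720-0.2029i)·(-0.1983-0.1677i)
Y_2^-1(R⁻¹ n̂) = +0.219628+0.120033i

Re=0.2196 Im=0.1200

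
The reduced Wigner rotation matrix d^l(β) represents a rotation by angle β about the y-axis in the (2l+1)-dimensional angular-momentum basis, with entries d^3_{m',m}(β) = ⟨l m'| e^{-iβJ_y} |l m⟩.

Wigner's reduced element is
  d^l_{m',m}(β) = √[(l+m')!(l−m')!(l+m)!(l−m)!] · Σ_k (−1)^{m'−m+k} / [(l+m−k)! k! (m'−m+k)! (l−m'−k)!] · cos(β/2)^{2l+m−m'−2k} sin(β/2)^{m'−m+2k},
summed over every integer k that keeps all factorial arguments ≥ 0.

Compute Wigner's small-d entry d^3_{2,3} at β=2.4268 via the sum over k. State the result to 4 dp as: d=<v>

d=0.0120

d^3_{2,3}(β=2.4268) via Wigner's sum:
c=cos(2.4268/2)=0.349836, s=sin(2.4268/2)=0.936811; N=√[120·1·720·1]=293.938769
k∈{1} keeps every argument non-negative
  k=1: (−1)^0·293.9388/(120)·0.3498^5·0.9368^1 = +0.012024
d^3_{2,3}(2.4268) = +0.012024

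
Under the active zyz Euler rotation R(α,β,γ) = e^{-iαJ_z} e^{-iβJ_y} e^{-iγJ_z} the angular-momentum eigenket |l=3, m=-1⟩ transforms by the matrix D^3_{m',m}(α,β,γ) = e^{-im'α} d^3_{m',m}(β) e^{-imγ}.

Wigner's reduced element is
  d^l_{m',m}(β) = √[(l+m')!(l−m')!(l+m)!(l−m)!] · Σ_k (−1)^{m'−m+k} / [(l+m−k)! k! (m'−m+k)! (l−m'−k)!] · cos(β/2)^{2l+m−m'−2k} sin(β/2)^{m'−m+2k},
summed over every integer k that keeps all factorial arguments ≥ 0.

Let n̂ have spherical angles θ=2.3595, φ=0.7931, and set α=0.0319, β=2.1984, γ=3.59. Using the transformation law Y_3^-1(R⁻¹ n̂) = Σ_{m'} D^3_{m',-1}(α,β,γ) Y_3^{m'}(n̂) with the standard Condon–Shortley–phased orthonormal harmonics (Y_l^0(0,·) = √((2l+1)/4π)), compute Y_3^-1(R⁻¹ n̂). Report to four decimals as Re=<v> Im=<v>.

Need the full column D^3_{m',-1} for m'=−3..3 at α=0.0319, β=2.1984, γ=3.59.
cos(β/2)=0.454309, sin(β/2)=0.890844
d^3_{-3,-1}: single k=2 term ⇒ +0.130935;  D = -0.112026-0.067779i
d^3_{-2,-1}: k∈[1..2] ⇒ +0.054520 -0.419265 = -0.364745;  D = +0.317936+0.178763i
d^3_{-1,-1}: k∈[0..2] ⇒ +0.008792 -0.270457 +0.779939 = +0.518275;  D = -0.459633-0.239470i
d^3_{0,-1}: k∈[0..2] ⇒ -0.059724 +0.688924 -0.882980 = -0.253780;  D = +0.228691+0.110022i
d^3_{1,-1}: k∈[0..2] ⇒ +0.202843 -1.039919 +0.499816 = -0.337260;  D = +0.308427+0.136445i
d^3_{2,-1}: k∈[0..1] ⇒ -0.419265 +0.806046 = +0.386781;  D = -0.358525-0.145118i
d^3_{3,-1}: single k=0 term ⇒ +0.503449;  D = -0.472457-0.173911i
Y_3^{m'}(θ=2.3595,φ=0.7931) and Σ D·Y over m':
  (-0.1120-0.0678i)·(-0.1056-0.1009i)  (+0.3179+0.1788i)·(+0.0055+0.3601i)  (-0.4596-0.2395i)·(+0.2424-0.2461i)  (+0.2287+0.1100i)·(+0.1280+0.0000i)  (+0.3084+0.1364i)·(-0.2424-0.2461i)  (-0.3585-0.1451i)·(+0.0055-0.3601i)  (-0.4725-0.1739i)·(+0.1056-0.1009i)
Y_3^-1(R⁻¹ n̂) = -0.361526+0.251698i

Re=-0.3615 Im=0.2517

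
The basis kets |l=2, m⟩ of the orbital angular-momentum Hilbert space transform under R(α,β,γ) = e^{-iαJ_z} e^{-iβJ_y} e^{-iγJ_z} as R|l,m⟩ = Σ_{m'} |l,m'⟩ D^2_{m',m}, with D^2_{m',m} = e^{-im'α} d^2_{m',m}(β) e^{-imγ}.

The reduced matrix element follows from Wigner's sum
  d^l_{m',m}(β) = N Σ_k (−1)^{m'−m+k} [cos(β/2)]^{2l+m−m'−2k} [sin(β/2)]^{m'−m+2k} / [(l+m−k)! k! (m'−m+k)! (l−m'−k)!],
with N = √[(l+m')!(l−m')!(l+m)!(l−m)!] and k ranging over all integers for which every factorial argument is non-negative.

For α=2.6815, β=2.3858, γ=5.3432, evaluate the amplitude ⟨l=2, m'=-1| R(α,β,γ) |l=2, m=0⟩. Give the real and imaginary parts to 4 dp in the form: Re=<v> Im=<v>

Re=0.5477 Im=-0.2714

Split into d^2_{-1,0}(β=2.3858) × two z-phases.
Half-angle: c=0.368966, s=0.929443. N=√(1·6·2·2)=4.898979
Admissible k: 1..2 (factorial args all ≥0)
  k=1: (−1)^0·4.8990/(2)·0.3690^3·0.9294^1 = +0.114356
  k=2: (−1)^1·4.8990/(2)·0.3690^1·0.9294^3 = -0.725655
d^2_{-1,0}(2.3858) = +0.114356 -0.725655 = -0.611299
Phases: e^{-i·(-1)·2.6815}=-0.896011+0.444031i, e^{-i·(0)·5.3432}=+1.000000+0.000000i ⇒ D=+0.547731-0.271436i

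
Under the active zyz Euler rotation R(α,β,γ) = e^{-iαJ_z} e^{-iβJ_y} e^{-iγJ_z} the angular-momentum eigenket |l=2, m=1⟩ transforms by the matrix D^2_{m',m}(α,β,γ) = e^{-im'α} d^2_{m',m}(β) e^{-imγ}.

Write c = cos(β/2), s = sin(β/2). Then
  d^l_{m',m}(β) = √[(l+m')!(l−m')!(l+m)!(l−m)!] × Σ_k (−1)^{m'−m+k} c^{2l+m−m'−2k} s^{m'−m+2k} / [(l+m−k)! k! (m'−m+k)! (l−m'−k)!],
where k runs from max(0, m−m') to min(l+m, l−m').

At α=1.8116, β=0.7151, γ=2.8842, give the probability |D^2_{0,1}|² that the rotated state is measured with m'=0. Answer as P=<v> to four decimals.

P=0.3676

D^2_{0,1}(1.8116,0.7151,2.8842) = e^{-i·0·1.8116}·d^2_{0,1}(0.7151)·e^{-i·1·2.8842}. Compute d first:
c=cos(0.7151/2)=0.936757, s=sin(0.7151/2)=0.349980; N=√[2·2·6·1]=4.898979
Admissible k: 1..2 (factorial args all ≥0)
  k=1: (−1)^0·4.8990/(2)·0.9368^3·0.3500^1 = +0.704693
  k=2: (−1)^1·4.8990/(2)·0.9368^1·0.3500^3 = -0.098363
d^2_{0,1}(0.7151) = +0.704693 -0.098363 = +0.606330
|D^2_{0,1}|² = |d^2_{0,1}(β)|² = (+0.606330)² = 0.367636 (the z-rotation phases have unit modulus)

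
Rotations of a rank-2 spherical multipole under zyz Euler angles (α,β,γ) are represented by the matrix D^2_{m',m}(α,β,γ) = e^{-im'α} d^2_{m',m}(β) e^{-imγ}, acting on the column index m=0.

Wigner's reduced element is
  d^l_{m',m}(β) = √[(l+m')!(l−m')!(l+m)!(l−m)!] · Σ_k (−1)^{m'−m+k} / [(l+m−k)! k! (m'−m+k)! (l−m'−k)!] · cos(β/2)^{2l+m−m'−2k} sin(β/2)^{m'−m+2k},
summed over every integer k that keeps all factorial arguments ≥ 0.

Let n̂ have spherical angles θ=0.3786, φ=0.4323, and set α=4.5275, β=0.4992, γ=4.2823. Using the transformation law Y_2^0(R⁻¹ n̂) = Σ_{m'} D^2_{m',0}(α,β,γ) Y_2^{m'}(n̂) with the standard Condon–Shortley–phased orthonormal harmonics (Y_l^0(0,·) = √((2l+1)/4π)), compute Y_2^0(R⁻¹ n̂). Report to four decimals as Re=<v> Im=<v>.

Need the full column D^2_{m',0} for m'=−2..2 at α=4.5275, β=0.4992, γ=4.2823.
cos(β/2)=0.969011, sin(β/2)=0.247016
d^2_{-2,0}: single k=2 term ⇒ +0.140341;  D = -0.130855+0.050720i
d^2_{-1,0}: k∈[1..2] ⇒ +0.550539 -0.035775 = +0.514764;  D = -0.094633-0.505990i
d^2_{0,0}: k∈[0..2] ⇒ +0.881689 -0.229176 +0.003723 = +0.656236;  D = +0.656236+0.000000i
d^2_{1,0}: k∈[0..1] ⇒ -0.550539 +0.035775 = -0.514764;  D = +0.094633-0.505990i
d^2_{2,0}: single k=0 term ⇒ +0.140341;  D = -0.130855-0.050720i
Y_2^{m'}(θ=0.3786,φ=0.4323) and Σ D·Y over m':
  (-0.1309+0.0507i)·(+0.0342-0.0402i)  (-0.0946-0.5060i)·(+0.2409-0.1112i)  (+0.6562+0.0000i)·(+0.5015+0.0000i)  (+0.0946-0.5060i)·(-0.2409-0.1112i)  (-0.1309-0.0507i)·(+0.0342+0.0402i)
Y_2^0(R⁻¹ n̂) = +0.166133-0.000000i

Re=0.1661 Im=0.0000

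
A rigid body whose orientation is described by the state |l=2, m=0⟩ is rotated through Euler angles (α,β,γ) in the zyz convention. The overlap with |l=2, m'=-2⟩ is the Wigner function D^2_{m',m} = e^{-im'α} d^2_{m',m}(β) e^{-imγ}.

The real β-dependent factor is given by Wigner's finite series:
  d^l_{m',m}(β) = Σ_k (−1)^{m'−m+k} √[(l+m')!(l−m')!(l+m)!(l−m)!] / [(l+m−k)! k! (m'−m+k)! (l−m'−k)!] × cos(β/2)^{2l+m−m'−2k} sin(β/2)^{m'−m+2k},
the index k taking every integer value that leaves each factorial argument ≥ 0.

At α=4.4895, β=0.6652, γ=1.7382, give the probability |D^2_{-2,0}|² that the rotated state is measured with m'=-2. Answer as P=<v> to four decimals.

Split into d^2_{-2,0}(β=0.6652) × two z-phases.
Half-angle: c=0.945197, s=0.326502. N=√(1·24·2·2)=9.797959
The bounds max(0,m−m')=2 and min(l+m,l−m')=2 give 1 term
  k=2: (−1)^0·9.7980/(4)·0.9452^2·0.3265^2 = +0.233287
d^2_{-2,0}(0.6652) = +0.233287
|D^2_{-2,0}|² = |d^2_{-2,0}(β)|² = (+0.233287)² = 0.054423 (the z-rotation phases have unit modulus)

P=0.0544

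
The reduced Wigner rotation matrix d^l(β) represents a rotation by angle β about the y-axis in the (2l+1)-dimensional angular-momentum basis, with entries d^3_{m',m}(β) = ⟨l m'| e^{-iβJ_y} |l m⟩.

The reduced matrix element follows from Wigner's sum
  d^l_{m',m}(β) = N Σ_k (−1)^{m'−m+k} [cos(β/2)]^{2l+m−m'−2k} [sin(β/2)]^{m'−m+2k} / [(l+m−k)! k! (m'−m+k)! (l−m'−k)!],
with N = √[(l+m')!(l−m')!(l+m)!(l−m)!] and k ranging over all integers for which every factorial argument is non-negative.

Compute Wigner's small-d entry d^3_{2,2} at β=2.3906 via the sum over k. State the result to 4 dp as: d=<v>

d=-0.0758

d^3_{2,2}(β=2.3906) via Wigner's sum:
c=cos(2.3906/2)=0.366734, s=sin(2.3906/2)=0.930326; N=√[120·1·120·1]=120.000000
k∈{0,1} keeps every argument non-negative
  k=0: (−1)^0·120.0000/(120)·0.3667^6·0.9303^0 = +0.002433
  k=1: (−1)^1·120.0000/(24)·0.3667^4·0.9303^2 = -0.078279
d^3_{2,2}(2.3906) = +0.002433 -0.078279 = -0.075846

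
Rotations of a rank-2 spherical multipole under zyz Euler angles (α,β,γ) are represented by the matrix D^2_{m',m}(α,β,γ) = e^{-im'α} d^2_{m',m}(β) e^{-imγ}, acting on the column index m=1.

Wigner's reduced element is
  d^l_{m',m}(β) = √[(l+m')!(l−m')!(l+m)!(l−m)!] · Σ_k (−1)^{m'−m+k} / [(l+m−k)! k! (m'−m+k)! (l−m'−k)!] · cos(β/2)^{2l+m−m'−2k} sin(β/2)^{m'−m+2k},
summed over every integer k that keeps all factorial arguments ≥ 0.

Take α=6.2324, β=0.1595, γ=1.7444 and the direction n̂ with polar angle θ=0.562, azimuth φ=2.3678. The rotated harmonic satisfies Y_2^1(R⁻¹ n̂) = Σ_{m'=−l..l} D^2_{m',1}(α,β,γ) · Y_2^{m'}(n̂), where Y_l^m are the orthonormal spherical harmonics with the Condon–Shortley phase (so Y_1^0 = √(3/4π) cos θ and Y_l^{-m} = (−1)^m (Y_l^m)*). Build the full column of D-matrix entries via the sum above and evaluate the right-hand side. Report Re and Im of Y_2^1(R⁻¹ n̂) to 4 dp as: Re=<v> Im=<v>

Need the full column D^2_{m',1} for m'=−2..2 at α=6.2324, β=0.1595, γ=1.7444.
cos(β/2)=0.996822, sin(β/2)=0.079665
d^2_{-2,1}: single k=3 term ⇒ +0.001008;  D = -0.000274-0.000970i
d^2_{-1,1}: k∈[2..3] ⇒ +0.018919 -0.000040 = +0.018879;  D = -0.004201-0.018405i
d^2_{0,1}: k∈[1..2] ⇒ +0.193285 -0.001235 = +0.192051;  D = -0.033173-0.189164i
d^2_{1,1}: k∈[0..1] ⇒ +0.987347 -0.018919 = +0.968428;  D = -0.118642-0.961133i
d^2_{2,1}: single k=0 term ⇒ -0.157817;  D = +0.011358+0.157407i
Y_2^{m'}(θ=0.562,φ=2.3678) and Σ D·Y over m':
  (-0.0003-0.0010i)·(+0.0025+0.1097i)  (-0.0042-0.0184i)·(-0.2492-0.2434i)  (-0.0332-0.1892i)·(+0.3621+0.0000i)  (-0.1186-0.9611i)·(+0.2492-0.2434i)  (+0.0114+0.1574i)·(+0.0025-0.1097i)
Y_2^1(R⁻¹ n̂) = -0.261600-0.274365i

Re=-0.2616 Im=-0.2744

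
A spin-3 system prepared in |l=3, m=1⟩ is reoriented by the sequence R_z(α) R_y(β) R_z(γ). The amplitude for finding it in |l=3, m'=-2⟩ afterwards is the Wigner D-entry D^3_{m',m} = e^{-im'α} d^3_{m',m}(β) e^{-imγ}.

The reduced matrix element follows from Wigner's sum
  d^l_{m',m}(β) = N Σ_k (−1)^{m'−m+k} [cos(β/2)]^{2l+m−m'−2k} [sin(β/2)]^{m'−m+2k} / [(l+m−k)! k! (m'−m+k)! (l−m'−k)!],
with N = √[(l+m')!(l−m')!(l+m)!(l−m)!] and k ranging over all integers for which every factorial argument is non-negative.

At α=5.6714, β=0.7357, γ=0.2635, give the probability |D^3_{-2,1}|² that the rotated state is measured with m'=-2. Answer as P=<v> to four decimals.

P=0.0489

First d^3_{-2,1}(β=0.7357), then the phase factors e^{-i(-2)α} and e^{-i(1)γ}:
c=cos(0.7357/2)=0.933103, s=sin(0.7357/2)=0.359610; N=√[1·120·24·2]=75.894664
k: max(0,(1)−(-2))=3 … min(3+(1),3−(-2))=4
  k=3: (−1)^0·75.8947/(12)·0.9331^3·0.3596^3 = +0.238954
  k=4: (−1)^1·75.8947/(24)·0.9331^1·0.3596^5 = -0.017746
d^3_{-2,1}(0.7357) = +0.238954 -0.017746 = +0.221208
|D^3_{-2,1}|² = |d^3_{-2,1}(β)|² = (+0.221208)² = 0.048933 (the z-rotation phases have unit modulus)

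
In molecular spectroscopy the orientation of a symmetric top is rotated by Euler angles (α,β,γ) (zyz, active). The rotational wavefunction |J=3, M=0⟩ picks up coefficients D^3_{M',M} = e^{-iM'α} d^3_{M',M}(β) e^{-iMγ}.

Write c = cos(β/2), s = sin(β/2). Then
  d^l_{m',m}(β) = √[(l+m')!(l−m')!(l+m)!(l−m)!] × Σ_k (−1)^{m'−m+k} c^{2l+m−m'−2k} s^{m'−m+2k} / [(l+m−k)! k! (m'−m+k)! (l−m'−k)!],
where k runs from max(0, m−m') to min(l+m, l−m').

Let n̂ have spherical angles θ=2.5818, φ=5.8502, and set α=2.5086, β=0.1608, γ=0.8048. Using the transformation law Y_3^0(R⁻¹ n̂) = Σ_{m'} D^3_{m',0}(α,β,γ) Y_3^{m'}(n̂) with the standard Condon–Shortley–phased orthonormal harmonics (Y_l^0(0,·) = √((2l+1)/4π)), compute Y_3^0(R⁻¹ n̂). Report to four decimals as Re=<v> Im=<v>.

Re=-0.4221 Im=0.0000

Need the full column D^3_{m',0} for m'=−3..3 at α=2.5086, β=0.1608, γ=0.8048.
cos(β/2)=0.996770, sin(β/2)=0.080313
d^3_{-3,0}: single k=3 term ⇒ +0.002294;  D = +0.000740+0.002172i
d^3_{-2,0}: k∈[2..3] ⇒ +0.034875 -0.000226 = +0.034649;  D = +0.010399-0.033052i
d^3_{-1,0}: k∈[1..3] ⇒ +0.273749 -0.005332 +0.000012 = +0.268429;  D = -0.216424+0.158792i
d^3_{0,0}: k∈[0..3] ⇒ +0.980774 -0.057306 +0.000372 -0.000000 = +0.923840;  D = +0.923840+0.000000i
d^3_{1,0}: k∈[0..2] ⇒ -0.273749 +0.005332 -0.000012 = -0.268429;  D = +0.216424+0.158792i
d^3_{2,0}: k∈[0..1] ⇒ +0.034875 -0.000226 = +0.034649;  D = +0.010399+0.033052i
d^3_{3,0}: single k=0 term ⇒ -0.002294;  D = -0.000740+0.002172i
Y_3^{m'}(θ=2.5818,φ=5.8502) and Σ D·Y over m':
  (+0.0007+0.0022i)·(+0.0168+0.0602i)  (+0.0104-0.0331i)·(-0.1582-0.1860i)  (-0.2164+0.1588i)·(+0.4035+0.1865i)  (+0.9238+0.0000i)·(-0.1866+0.0000i)  (+0.2164+0.1588i)·(-0.4035+0.1865i)  (+0.0104+0.0331i)·(-0.1582+0.1860i)  (-0.0007+0.0022i)·(-0.0168+0.0602i)
Y_3^0(R⁻¹ n̂) = -0.422098+0.000000i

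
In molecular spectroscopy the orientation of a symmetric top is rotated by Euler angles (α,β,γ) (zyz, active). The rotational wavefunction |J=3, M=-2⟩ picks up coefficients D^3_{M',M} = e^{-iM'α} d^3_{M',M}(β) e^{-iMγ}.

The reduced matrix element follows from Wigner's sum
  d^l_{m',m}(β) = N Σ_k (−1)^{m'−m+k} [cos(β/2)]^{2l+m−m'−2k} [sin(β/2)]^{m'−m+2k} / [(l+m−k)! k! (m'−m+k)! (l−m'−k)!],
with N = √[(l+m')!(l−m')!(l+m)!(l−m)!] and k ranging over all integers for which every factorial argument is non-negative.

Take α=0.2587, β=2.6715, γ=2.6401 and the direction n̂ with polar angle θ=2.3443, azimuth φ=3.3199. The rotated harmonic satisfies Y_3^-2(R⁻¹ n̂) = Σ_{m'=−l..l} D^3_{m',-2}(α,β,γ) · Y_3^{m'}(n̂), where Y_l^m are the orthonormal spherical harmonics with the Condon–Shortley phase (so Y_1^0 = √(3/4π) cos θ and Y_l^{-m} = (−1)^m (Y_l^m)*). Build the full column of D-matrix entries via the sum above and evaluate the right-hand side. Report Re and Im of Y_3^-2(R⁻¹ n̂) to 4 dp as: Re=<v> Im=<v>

Re=0.1206 Im=-0.2514

Need the full column D^3_{m',-2} for m'=−3..3 at α=0.2587, β=2.6715, γ=2.6401.
cos(β/2)=0.232888, sin(β/2)=0.972504
d^3_{-3,-2}: single k=1 term ⇒ +0.001632;  D = +0.001590-0.000367i
d^3_{-2,-2}: k∈[0..1] ⇒ +0.000160 -0.013910 = -0.013751;  D = -0.012161+0.006418i
d^3_{-1,-2}: k∈[0..1] ⇒ -0.002107 +0.073476 = +0.071369;  D = +0.052497-0.048349i
d^3_{0,-2}: k∈[0..1] ⇒ +0.015238 -0.265717 = -0.250479;  D = -0.134705+0.211174i
d^3_{1,-2}: k∈[0..1] ⇒ -0.073476 +0.640624 = +0.567148;  D = +0.172533-0.540268i
d^3_{2,-2}: k∈[0..1] ⇒ +0.242566 -0.845955 = -0.603389;  D = -0.030405+0.602623i
d^3_{3,-2}: single k=0 term ⇒ -0.496225;  D = +0.102613+0.485500i
Y_3^{m'}(θ=2.3443,φ=3.3199) and Σ D·Y over m':
  (+0.0016-0.0004i)·(-0.1315+0.0779i)  (-0.0122+0.0064i)·(-0.3425+0.1276i)  (+0.0525-0.0483i)·(-0.3278+0.0591i)  (-0.1347+0.2112i)·(+0.1459+0.0000i)  (+0.1725-0.5403i)·(+0.3278+0.0591i)  (-0.0304+0.6026i)·(-0.3425-0.1276i)  (+0.1026+0.4855i)·(+0.1315+0.0779i)
Y_3^-2(R⁻¹ n̂) = +0.120617-0.251437i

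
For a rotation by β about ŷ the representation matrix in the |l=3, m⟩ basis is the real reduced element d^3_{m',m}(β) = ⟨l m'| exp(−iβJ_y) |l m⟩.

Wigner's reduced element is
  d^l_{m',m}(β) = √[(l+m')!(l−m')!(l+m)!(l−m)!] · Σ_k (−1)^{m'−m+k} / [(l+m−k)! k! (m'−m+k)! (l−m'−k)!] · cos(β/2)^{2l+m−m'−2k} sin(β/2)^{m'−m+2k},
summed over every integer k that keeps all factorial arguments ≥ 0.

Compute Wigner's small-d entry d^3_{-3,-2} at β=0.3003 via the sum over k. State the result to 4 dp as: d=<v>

d^3_{-3,-2}(β=0.3003) via Wigner's sum:
Half-angle: c=0.988749, s=0.149586. N=√(1·720·1·120)=293.938769
k∈{1} keeps every argument non-negative
  k=1: (−1)^0·293.9388/(120)·0.9887^5·0.1496^1 = +0.346256
d^3_{-3,-2}(0.3003) = +0.346256

d=0.3463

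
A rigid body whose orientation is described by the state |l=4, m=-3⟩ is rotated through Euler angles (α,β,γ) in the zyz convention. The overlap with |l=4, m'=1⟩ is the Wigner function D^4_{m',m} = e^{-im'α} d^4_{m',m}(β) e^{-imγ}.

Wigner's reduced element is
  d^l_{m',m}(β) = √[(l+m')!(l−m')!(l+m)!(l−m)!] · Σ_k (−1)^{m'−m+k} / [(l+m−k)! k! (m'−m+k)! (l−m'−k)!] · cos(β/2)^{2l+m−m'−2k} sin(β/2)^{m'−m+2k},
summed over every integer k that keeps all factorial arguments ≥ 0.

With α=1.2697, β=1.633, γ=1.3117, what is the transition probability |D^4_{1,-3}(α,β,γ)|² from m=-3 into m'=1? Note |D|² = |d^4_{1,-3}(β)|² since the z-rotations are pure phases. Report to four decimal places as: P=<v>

D^4_{1,-3}(1.2697,1.633,1.3117) = e^{-i·1·1.2697}·d^4_{1,-3}(1.633)·e^{-i·-3·1.3117}. Compute d first:
Half-angle: c=0.684776, s=0.728754. N=√(120·6·1·5040)=1904.940944
Admissible k: 0..1 (factorial args all ≥0)
  k=0: (−1)^4·1904.9409/(144)·0.6848^4·0.7288^4 = +0.820420
  k=1: (−1)^5·1904.9409/(240)·0.6848^2·0.7288^6 = -0.557509
d^4_{1,-3}(1.633) = +0.820420 -0.557509 = +0.262911
|D^4_{1,-3}|² = |d^4_{1,-3}(β)|² = (+0.262911)² = 0.069122 (the z-rotation phases have unit modulus)

P=0.0691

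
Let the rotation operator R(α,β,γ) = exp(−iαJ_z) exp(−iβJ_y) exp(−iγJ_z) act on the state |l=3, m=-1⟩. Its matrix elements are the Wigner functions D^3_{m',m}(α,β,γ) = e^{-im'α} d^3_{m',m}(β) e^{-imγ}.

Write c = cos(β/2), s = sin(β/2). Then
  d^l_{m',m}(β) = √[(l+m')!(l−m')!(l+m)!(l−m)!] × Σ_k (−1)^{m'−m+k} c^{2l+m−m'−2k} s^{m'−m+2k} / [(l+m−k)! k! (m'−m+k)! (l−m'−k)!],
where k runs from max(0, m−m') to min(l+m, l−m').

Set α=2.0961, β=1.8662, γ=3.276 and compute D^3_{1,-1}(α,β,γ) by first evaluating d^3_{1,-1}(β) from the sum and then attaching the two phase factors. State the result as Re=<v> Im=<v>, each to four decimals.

First d^3_{1,-1}(β=1.8662), then the phase factors e^{-i(1)α} and e^{-i(-1)γ}:
With c≡cos(β/2)=0.595346 and s≡sin(β/2)=0.803469, N=[24·2·2·24]^{1/2}=48.000000
Admissible k: 0..2 (factorial args all ≥0)
  k=0: (−1)^2·48.0000/(8)·0.5953^4·0.8035^2 = +0.486595
  k=1: (−1)^3·48.0000/(6)·0.5953^2·0.8035^4 = -1.181697
  k=2: (−1)^4·48.0000/(48)·0.5953^0·0.8035^6 = +0.269039
d^3_{1,-1}(1.8662) = +0.486595 -1.181697 +0.269039 = -0.426063
D = (-0.501476-0.865172i)·(-0.426063)·(-0.990981-0.134003i) = -0.162337-0.393924i

Re=-0.1623 Im=-0.3939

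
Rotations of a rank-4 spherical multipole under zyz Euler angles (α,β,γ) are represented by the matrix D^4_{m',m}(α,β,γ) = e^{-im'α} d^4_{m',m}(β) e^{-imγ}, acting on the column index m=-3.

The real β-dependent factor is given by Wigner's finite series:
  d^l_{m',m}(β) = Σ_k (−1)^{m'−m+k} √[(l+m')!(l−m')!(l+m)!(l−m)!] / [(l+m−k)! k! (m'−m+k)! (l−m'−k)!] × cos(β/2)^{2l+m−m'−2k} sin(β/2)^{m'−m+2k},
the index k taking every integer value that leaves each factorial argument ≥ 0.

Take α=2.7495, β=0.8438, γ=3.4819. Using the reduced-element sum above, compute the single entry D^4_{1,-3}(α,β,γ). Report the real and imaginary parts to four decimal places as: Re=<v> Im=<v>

Re=0.0356 Im=0.2237

D^4_{1,-3}(2.7495,0.8438,3.4819) = e^{-i·1·2.7495}·d^4_{1,-3}(0.8438)·e^{-i·-3·3.4819}. Compute d first:
Half-angle: c=0.912313, s=0.409495. N=√(120·6·1·5040)=1904.940944
k∈{0,1} keeps every argument non-negative
  k=0: (−1)^4·1904.9409/(144)·0.9123^4·0.4095^4 = +0.257683
  k=1: (−1)^5·1904.9409/(240)·0.9123^2·0.4095^6 = -0.031149
d^4_{1,-3}(0.8438) = +0.257683 -0.031149 = +0.226534
Phases: e^{-i·(1)·2.7495}=-0.924111-0.382123i, e^{-i·(-3)·3.4819}=-0.522580-0.852590i ⇒ D=+0.035595+0.223720i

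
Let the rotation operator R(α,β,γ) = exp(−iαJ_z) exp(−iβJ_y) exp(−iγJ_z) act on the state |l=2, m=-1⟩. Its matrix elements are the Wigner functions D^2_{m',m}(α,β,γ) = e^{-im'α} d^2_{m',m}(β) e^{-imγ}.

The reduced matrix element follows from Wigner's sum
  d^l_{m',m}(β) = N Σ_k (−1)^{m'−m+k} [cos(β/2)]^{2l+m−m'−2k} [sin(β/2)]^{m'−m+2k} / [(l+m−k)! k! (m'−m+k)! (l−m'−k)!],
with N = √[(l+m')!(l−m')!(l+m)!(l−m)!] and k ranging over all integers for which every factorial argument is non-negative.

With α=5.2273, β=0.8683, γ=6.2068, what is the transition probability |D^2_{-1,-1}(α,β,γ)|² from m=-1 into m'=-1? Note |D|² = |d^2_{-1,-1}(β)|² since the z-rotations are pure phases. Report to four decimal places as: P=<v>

D^2_{-1,-1}(5.2273,0.8683,6.2068) = e^{-i·-1·5.2273}·d^2_{-1,-1}(0.8683)·e^{-i·-1·6.2068}. Compute d first:
c=cos(0.8683/2)=0.907228, s=sin(0.8683/2)=0.420639; N=√[1·6·1·6]=6.000000
k∈{0,1} keeps every argument non-negative
  k=0: (−1)^0·6.0000/(6)·0.9072^4·0.4206^0 = +0.677432
  k=1: (−1)^1·6.0000/(2)·0.9072^2·0.4206^2 = -0.436892
d^2_{-1,-1}(0.8683) = +0.677432 -0.436892 = +0.240540
|D^2_{-1,-1}|² = |d^2_{-1,-1}(β)|² = (+0.240540)² = 0.057859 (the z-rotation phases have unit modulus)

P=0.0579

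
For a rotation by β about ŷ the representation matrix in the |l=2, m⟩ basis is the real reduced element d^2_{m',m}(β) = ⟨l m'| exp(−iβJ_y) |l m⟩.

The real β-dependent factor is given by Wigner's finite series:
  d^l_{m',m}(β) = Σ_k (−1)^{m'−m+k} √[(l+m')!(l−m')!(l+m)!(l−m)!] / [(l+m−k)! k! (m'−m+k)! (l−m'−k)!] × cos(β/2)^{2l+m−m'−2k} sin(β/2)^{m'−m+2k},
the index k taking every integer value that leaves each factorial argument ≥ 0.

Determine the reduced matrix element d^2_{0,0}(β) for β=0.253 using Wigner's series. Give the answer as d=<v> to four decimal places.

d=0.9060

d^2_{0,0}(β=0.253) via Wigner's sum:
Half-angle: c=0.992010, s=0.126163. N=√(2·2·2·2)=4.000000
k∈{0,1,2} keeps every argument non-negative
  k=0: (−1)^0·4.0000/(4)·0.9920^4·0.1262^0 = +0.968419
  k=1: (−1)^1·4.0000/(1)·0.9920^2·0.1262^2 = -0.062655
  k=2: (−1)^2·4.0000/(4)·0.9920^0·0.1262^4 = +0.000253
d^2_{0,0}(0.253) = +0.968419 -0.062655 +0.000253 = +0.906018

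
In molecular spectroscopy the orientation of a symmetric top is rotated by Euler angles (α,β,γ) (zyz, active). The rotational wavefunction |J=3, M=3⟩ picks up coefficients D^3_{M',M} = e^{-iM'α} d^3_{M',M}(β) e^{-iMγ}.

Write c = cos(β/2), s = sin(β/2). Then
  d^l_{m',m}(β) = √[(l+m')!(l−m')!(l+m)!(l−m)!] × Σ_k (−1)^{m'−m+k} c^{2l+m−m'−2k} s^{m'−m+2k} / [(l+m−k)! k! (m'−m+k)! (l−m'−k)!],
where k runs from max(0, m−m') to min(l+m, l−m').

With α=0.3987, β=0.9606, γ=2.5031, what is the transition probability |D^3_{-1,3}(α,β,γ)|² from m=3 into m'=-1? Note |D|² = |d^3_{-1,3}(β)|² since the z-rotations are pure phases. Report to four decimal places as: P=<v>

D^3_{-1,3}(0.3987,0.9606,2.5031) = e^{-i·-1·0.3987}·d^3_{-1,3}(0.9606)·e^{-i·3·2.5031}. Compute d first:
c=cos(0.9606/2)=0.886856, s=sin(0.9606/2)=0.462045; N=√[2·24·720·1]=185.903201
Admissible k: 4..4 (factorial args all ≥0)
  k=4: (−1)^0·185.9032/(48)·0.8869^2·0.4620^4 = +0.138832
d^3_{-1,3}(0.9606) = +0.138832
|D^3_{-1,3}|² = |d^3_{-1,3}(β)|² = (+0.138832)² = 0.019274 (the z-rotation phases have unit modulus)

P=0.0193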